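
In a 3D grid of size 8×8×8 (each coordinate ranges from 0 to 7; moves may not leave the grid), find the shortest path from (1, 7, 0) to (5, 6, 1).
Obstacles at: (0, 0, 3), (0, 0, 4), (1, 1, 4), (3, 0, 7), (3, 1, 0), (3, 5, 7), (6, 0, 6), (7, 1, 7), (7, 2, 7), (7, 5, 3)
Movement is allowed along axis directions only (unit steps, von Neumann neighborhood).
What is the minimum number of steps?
6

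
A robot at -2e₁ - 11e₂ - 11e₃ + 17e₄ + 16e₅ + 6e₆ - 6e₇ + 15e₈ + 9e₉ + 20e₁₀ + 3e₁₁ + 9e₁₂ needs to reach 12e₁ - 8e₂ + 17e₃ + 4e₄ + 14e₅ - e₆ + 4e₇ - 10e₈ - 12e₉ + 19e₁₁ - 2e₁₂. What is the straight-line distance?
56.1605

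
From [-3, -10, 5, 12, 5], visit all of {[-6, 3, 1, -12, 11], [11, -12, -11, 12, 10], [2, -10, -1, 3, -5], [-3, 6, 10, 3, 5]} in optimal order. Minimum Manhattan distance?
160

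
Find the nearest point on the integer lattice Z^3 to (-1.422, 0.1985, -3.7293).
(-1, 0, -4)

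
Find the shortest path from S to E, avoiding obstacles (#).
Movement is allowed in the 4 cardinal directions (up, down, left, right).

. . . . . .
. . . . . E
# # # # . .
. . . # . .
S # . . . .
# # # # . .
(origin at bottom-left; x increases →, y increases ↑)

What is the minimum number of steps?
10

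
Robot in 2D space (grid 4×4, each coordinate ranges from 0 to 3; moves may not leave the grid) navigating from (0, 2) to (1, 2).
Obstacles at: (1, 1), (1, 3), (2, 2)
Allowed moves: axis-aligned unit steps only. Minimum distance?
1
(one shortest path: (0, 2) → (1, 2))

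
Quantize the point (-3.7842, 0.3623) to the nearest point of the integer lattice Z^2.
(-4, 0)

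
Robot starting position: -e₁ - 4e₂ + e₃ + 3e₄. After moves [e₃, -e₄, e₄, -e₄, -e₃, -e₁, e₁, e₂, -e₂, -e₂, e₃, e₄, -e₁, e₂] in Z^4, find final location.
(-2, -4, 2, 3)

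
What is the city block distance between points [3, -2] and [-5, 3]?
13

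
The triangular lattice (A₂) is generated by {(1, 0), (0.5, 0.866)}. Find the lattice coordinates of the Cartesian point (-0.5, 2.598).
-2b₁ + 3b₂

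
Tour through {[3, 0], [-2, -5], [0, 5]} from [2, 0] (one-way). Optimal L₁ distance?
21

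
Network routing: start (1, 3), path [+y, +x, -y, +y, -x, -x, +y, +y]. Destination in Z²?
(0, 6)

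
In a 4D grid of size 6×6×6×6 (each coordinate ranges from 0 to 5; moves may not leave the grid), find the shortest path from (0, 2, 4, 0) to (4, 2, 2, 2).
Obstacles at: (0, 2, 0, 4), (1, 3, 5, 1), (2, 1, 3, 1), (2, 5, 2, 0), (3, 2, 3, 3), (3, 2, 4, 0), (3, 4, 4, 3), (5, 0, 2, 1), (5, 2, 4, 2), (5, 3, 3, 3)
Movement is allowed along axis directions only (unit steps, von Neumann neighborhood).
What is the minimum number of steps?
8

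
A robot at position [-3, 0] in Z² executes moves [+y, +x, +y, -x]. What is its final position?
(-3, 2)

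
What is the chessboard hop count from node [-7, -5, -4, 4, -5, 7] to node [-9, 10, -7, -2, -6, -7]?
15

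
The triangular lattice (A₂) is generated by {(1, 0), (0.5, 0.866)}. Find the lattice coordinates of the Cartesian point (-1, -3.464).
b₁ - 4b₂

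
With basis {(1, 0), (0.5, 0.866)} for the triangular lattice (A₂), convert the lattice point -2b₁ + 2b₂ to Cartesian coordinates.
(-1, 1.732)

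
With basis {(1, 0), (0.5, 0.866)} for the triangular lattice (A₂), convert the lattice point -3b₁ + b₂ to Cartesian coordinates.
(-2.5, 0.866)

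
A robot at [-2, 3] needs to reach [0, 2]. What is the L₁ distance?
3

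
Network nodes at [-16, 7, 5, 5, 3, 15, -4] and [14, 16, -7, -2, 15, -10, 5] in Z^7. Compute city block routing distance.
104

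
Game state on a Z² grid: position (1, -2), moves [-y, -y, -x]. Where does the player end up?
(0, -4)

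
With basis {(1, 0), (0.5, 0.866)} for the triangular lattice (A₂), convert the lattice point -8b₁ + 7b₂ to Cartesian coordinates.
(-4.5, 6.062)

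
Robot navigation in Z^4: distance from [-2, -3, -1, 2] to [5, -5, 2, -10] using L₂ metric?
14.3527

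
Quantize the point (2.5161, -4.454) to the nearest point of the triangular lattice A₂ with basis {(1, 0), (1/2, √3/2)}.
(2.5, -4.33)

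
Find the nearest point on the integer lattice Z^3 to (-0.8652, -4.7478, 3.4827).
(-1, -5, 3)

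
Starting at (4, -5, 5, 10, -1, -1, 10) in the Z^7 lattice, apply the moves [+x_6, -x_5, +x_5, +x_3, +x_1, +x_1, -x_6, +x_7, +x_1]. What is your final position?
(7, -5, 6, 10, -1, -1, 11)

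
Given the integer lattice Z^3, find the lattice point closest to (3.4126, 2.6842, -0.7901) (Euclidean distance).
(3, 3, -1)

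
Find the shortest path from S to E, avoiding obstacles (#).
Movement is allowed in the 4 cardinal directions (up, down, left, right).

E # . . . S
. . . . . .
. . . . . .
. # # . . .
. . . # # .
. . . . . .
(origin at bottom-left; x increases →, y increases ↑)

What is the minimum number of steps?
7
(one shortest path: (5, 5) → (4, 5) → (3, 5) → (2, 5) → (2, 4) → (1, 4) → (0, 4) → (0, 5))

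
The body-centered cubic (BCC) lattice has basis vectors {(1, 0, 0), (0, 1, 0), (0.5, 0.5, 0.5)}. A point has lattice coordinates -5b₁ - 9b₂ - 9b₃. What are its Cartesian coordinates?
(-9.5, -13.5, -4.5)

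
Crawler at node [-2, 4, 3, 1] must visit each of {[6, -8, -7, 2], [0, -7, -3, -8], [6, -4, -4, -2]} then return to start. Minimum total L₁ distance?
86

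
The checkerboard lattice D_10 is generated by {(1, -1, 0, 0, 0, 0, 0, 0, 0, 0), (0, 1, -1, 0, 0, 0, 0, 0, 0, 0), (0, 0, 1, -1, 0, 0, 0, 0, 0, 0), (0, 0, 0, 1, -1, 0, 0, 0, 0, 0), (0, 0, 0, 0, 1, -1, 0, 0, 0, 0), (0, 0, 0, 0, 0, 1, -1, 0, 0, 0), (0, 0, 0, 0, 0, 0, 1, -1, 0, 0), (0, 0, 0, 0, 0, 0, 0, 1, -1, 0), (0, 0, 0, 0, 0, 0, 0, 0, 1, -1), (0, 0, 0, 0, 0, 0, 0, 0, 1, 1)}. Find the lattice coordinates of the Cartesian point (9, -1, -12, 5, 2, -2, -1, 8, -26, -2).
9b₁ + 8b₂ - 4b₃ + b₄ + 3b₅ + b₆ + 8b₈ - 8b₉ - 10b₁₀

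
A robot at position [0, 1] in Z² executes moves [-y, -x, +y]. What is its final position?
(-1, 1)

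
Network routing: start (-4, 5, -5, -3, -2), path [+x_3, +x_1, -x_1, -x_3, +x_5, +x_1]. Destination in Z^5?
(-3, 5, -5, -3, -1)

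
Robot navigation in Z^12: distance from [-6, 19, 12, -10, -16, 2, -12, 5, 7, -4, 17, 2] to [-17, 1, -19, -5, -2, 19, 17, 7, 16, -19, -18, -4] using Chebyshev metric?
35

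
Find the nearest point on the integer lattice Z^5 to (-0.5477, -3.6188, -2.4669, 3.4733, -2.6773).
(-1, -4, -2, 3, -3)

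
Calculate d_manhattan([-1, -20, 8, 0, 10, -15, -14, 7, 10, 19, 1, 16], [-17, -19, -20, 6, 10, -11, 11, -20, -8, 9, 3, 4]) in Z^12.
149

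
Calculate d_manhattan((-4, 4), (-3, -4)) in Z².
9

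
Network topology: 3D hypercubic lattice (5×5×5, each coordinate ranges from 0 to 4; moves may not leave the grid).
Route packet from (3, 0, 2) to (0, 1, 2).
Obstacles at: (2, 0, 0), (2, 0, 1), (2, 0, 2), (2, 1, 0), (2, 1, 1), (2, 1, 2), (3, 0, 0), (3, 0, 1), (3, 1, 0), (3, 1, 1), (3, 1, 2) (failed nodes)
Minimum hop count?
6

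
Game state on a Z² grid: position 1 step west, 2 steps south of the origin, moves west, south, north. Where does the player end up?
(-2, -2)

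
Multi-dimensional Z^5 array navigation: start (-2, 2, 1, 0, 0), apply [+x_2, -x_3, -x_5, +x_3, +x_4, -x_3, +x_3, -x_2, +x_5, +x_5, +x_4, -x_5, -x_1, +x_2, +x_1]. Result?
(-2, 3, 1, 2, 0)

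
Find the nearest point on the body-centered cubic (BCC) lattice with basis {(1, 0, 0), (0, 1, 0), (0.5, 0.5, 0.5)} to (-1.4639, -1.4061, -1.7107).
(-1.5, -1.5, -1.5)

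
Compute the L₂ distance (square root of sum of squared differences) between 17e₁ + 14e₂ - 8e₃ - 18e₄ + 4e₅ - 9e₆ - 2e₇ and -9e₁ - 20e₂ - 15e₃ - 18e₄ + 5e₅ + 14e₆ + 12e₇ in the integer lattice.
51.0588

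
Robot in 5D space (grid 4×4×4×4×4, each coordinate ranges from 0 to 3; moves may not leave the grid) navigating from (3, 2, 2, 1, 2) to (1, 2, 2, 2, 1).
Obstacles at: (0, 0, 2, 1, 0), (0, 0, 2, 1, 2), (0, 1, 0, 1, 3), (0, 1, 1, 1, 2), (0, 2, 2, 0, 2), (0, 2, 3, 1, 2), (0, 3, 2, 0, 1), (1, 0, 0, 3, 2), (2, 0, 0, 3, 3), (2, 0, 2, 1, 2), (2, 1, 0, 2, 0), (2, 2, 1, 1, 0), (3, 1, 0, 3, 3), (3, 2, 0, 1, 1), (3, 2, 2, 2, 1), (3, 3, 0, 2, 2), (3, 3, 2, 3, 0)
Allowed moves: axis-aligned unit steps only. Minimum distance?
4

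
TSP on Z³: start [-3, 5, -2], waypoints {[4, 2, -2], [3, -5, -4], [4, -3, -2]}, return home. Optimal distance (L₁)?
38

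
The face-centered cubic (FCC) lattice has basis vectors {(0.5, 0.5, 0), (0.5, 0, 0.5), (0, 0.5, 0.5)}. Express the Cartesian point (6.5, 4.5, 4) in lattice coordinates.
7b₁ + 6b₂ + 2b₃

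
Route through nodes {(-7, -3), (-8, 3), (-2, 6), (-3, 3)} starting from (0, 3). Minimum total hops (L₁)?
21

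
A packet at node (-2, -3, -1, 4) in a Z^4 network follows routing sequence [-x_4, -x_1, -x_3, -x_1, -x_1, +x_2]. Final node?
(-5, -2, -2, 3)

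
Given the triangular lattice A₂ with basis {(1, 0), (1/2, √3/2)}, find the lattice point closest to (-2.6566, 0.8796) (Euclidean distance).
(-2.5, 0.866)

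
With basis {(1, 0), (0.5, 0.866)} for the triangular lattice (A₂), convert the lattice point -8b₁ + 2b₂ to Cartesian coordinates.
(-7, 1.732)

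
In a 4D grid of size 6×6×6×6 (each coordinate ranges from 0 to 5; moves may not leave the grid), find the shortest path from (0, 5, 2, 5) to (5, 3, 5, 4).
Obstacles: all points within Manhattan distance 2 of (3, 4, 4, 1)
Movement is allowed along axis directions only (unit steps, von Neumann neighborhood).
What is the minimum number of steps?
11
(one shortest path: (0, 5, 2, 5) → (1, 5, 2, 5) → (2, 5, 2, 5) → (3, 5, 2, 5) → (4, 5, 2, 5) → (5, 5, 2, 5) → (5, 4, 2, 5) → (5, 3, 2, 5) → (5, 3, 3, 5) → (5, 3, 4, 5) → (5, 3, 5, 5) → (5, 3, 5, 4))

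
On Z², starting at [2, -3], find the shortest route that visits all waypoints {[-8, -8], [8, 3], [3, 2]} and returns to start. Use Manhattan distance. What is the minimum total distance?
54
(one optimal route: (2, -3) → (-8, -8) → (8, 3) → (3, 2) → (2, -3))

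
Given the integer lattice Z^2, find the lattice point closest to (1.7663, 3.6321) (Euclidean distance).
(2, 4)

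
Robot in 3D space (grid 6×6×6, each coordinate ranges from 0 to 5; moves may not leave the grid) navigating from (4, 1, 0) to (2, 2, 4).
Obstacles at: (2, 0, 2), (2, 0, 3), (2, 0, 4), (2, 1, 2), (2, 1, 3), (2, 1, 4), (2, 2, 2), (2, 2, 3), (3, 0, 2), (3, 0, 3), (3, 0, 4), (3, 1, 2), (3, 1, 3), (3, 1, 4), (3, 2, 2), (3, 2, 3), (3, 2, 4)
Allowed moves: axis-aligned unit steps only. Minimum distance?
9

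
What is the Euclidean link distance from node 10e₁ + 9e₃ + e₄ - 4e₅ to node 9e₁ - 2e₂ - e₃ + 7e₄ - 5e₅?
11.9164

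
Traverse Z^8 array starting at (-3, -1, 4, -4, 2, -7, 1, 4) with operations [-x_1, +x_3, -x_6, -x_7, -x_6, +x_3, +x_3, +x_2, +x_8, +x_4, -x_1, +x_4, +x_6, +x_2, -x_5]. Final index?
(-5, 1, 7, -2, 1, -8, 0, 5)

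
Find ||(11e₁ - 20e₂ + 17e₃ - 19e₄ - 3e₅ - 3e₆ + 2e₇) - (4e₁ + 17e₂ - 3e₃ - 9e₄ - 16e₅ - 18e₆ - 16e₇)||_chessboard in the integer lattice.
37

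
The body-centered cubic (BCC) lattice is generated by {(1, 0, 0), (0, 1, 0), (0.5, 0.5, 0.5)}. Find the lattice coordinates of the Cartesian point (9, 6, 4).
5b₁ + 2b₂ + 8b₃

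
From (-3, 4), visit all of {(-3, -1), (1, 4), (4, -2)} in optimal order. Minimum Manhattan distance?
21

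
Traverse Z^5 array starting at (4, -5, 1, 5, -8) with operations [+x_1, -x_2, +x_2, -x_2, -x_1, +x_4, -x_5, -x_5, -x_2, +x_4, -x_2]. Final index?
(4, -8, 1, 7, -10)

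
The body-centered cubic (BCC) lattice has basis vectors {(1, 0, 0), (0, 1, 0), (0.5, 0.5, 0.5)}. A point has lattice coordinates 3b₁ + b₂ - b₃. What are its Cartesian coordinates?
(2.5, 0.5, -0.5)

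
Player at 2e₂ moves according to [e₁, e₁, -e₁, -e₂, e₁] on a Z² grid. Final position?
(2, 1)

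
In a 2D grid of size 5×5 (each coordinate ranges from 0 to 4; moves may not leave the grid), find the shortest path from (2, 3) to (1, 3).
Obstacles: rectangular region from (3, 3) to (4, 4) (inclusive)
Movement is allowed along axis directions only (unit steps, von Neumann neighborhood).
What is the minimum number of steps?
1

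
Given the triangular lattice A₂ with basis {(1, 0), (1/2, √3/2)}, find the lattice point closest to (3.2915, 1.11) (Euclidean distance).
(3.5, 0.866)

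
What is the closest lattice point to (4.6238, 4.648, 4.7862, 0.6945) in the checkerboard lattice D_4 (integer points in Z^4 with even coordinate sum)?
(5, 5, 5, 1)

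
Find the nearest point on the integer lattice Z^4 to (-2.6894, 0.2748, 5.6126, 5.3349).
(-3, 0, 6, 5)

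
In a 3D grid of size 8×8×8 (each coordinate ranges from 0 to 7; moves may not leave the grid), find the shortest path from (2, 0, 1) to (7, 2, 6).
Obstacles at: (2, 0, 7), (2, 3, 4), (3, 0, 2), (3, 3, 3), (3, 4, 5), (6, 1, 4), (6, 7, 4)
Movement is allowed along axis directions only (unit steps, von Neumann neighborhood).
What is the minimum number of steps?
12
(one shortest path: (2, 0, 1) → (3, 0, 1) → (4, 0, 1) → (5, 0, 1) → (6, 0, 1) → (7, 0, 1) → (7, 1, 1) → (7, 2, 1) → (7, 2, 2) → (7, 2, 3) → (7, 2, 4) → (7, 2, 5) → (7, 2, 6))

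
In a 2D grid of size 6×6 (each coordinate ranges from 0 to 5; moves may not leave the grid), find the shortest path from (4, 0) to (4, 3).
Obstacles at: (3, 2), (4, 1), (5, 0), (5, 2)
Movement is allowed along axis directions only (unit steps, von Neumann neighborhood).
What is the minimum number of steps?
7
(one shortest path: (4, 0) → (3, 0) → (2, 0) → (2, 1) → (2, 2) → (2, 3) → (3, 3) → (4, 3))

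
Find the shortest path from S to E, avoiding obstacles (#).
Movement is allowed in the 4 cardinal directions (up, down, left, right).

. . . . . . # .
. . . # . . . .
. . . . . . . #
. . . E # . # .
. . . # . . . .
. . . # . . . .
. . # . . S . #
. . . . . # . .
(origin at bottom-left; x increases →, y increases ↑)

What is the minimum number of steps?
7
(one shortest path: (5, 1) → (5, 2) → (5, 3) → (5, 4) → (5, 5) → (4, 5) → (3, 5) → (3, 4))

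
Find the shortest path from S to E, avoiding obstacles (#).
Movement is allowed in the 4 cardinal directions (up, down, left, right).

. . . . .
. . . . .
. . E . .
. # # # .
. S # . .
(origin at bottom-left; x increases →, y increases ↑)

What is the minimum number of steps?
5
(one shortest path: (1, 0) → (0, 0) → (0, 1) → (0, 2) → (1, 2) → (2, 2))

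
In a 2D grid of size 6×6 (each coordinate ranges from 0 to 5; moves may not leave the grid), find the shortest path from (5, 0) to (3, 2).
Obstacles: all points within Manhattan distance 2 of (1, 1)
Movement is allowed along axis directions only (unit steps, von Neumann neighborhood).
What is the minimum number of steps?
4
(one shortest path: (5, 0) → (4, 0) → (4, 1) → (4, 2) → (3, 2))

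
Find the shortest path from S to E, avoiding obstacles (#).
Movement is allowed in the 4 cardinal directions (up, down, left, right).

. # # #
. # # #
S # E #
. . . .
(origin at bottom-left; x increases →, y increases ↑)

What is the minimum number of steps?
4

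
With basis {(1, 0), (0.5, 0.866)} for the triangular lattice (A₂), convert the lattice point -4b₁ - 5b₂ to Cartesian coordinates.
(-6.5, -4.33)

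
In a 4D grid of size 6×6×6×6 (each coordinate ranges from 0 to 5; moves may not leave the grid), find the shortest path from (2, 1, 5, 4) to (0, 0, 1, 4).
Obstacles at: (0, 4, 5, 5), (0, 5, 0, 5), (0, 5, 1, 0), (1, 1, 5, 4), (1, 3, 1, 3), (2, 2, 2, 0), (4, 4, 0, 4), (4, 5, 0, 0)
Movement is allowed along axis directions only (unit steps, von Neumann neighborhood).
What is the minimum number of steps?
7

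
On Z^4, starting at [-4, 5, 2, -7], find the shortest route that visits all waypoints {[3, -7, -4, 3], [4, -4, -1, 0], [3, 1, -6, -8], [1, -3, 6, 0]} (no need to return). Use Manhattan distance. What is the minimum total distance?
62
(one optimal route: (-4, 5, 2, -7) → (3, 1, -6, -8) → (3, -7, -4, 3) → (4, -4, -1, 0) → (1, -3, 6, 0))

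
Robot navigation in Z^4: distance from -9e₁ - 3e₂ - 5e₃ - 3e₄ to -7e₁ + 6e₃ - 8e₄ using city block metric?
21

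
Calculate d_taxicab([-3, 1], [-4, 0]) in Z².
2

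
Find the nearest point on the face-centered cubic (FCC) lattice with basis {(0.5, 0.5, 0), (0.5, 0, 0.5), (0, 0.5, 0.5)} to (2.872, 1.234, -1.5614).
(3, 1.5, -1.5)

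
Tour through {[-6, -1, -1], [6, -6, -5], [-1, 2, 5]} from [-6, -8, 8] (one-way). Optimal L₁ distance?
53
(one optimal route: (-6, -8, 8) → (-1, 2, 5) → (-6, -1, -1) → (6, -6, -5))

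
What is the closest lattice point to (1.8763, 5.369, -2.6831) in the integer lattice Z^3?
(2, 5, -3)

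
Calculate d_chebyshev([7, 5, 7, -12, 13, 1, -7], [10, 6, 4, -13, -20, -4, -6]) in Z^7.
33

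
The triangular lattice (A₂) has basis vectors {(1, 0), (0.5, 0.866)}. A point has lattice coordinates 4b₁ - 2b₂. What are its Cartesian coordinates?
(3, -1.732)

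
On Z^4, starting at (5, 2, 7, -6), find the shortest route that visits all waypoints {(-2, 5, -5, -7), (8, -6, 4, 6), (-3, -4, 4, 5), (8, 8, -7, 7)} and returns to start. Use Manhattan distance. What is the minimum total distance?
120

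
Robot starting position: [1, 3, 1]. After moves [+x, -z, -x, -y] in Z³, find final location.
(1, 2, 0)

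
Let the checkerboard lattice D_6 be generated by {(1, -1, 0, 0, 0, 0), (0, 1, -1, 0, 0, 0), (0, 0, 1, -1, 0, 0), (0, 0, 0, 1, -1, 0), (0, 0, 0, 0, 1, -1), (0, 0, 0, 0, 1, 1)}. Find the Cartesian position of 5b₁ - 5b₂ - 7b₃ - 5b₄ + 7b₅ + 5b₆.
(5, -10, -2, 2, 17, -2)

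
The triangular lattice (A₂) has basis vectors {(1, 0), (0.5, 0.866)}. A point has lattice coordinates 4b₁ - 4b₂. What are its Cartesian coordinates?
(2, -3.464)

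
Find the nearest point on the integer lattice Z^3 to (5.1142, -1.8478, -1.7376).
(5, -2, -2)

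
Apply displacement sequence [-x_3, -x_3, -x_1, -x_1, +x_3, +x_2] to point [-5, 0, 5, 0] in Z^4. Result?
(-7, 1, 4, 0)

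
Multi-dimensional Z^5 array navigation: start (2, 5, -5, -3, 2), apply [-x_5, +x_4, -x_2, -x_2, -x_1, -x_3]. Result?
(1, 3, -6, -2, 1)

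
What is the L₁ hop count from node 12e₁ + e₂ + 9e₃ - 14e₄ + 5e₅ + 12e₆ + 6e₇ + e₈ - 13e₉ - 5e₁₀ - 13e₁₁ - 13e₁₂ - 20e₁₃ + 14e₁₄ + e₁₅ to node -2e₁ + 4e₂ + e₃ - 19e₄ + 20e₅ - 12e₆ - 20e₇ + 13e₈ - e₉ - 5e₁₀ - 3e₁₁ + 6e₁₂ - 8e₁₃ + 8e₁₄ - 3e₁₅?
170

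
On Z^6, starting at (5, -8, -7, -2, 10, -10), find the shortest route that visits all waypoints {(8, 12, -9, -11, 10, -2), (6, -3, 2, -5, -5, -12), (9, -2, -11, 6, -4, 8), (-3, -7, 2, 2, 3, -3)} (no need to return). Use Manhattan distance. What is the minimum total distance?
180
(one optimal route: (5, -8, -7, -2, 10, -10) → (-3, -7, 2, 2, 3, -3) → (6, -3, 2, -5, -5, -12) → (9, -2, -11, 6, -4, 8) → (8, 12, -9, -11, 10, -2))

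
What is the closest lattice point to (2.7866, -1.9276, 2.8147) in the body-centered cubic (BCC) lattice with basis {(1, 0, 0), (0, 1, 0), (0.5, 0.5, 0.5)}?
(3, -2, 3)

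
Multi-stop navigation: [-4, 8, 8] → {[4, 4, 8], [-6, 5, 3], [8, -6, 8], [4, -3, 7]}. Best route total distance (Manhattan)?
42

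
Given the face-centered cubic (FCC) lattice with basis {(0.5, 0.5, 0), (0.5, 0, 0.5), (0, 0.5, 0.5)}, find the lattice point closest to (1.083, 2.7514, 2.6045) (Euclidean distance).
(1, 2.5, 2.5)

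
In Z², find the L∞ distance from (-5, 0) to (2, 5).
7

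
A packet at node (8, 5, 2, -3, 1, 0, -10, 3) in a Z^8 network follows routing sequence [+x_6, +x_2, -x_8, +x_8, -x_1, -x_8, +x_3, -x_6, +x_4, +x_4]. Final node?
(7, 6, 3, -1, 1, 0, -10, 2)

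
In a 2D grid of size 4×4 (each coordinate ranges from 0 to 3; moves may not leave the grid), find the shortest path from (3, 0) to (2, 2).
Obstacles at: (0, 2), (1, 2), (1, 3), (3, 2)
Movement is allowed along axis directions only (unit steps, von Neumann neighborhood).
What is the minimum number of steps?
3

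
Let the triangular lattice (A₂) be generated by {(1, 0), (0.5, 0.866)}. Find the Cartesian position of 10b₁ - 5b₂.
(7.5, -4.33)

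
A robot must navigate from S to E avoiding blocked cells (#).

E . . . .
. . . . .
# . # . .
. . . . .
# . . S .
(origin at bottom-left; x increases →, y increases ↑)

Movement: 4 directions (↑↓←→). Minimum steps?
7
(one shortest path: (3, 0) → (2, 0) → (1, 0) → (1, 1) → (1, 2) → (1, 3) → (0, 3) → (0, 4))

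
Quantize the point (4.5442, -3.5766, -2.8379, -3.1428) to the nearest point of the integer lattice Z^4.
(5, -4, -3, -3)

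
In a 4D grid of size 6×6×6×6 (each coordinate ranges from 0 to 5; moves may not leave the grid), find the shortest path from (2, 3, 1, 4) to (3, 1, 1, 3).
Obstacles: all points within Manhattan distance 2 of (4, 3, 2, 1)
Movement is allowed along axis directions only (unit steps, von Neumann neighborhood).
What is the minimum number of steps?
4
(one shortest path: (2, 3, 1, 4) → (3, 3, 1, 4) → (3, 2, 1, 4) → (3, 1, 1, 4) → (3, 1, 1, 3))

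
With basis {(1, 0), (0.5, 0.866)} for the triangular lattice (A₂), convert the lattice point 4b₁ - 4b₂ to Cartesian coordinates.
(2, -3.464)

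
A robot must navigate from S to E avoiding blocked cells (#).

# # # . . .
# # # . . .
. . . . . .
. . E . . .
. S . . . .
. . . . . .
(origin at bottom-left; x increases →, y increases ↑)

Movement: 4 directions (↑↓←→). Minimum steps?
2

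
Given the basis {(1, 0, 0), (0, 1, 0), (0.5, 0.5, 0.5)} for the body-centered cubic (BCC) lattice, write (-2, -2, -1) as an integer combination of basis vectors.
-b₁ - b₂ - 2b₃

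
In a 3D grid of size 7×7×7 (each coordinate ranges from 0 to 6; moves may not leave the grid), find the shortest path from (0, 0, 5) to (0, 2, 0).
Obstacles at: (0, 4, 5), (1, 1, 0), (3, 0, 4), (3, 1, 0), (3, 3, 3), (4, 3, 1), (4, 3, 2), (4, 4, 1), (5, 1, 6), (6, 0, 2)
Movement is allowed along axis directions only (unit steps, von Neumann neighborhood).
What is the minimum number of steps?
7
(one shortest path: (0, 0, 5) → (0, 1, 5) → (0, 2, 5) → (0, 2, 4) → (0, 2, 3) → (0, 2, 2) → (0, 2, 1) → (0, 2, 0))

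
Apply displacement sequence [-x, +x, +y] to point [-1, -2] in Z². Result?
(-1, -1)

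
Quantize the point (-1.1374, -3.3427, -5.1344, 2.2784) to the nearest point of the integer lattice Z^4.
(-1, -3, -5, 2)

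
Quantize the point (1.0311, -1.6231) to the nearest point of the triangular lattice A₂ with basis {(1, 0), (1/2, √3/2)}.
(1, -1.732)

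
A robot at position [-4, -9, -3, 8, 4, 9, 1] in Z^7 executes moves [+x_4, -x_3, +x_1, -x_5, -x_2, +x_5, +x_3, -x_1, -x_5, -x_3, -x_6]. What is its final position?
(-4, -10, -4, 9, 3, 8, 1)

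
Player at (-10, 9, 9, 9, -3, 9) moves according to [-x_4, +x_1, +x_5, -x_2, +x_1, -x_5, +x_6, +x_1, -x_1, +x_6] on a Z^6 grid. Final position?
(-8, 8, 9, 8, -3, 11)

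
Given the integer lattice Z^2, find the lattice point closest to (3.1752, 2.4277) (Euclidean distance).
(3, 2)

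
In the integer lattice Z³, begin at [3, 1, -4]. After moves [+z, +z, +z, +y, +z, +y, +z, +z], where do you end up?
(3, 3, 2)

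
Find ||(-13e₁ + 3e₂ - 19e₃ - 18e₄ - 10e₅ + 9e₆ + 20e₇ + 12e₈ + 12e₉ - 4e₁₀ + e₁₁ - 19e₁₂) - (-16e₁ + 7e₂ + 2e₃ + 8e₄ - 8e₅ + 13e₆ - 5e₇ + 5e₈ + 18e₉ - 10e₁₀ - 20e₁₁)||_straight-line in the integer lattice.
52.0577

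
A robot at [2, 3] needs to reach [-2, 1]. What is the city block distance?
6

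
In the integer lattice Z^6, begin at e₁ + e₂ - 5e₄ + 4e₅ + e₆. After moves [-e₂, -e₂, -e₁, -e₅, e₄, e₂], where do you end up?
(0, 0, 0, -4, 3, 1)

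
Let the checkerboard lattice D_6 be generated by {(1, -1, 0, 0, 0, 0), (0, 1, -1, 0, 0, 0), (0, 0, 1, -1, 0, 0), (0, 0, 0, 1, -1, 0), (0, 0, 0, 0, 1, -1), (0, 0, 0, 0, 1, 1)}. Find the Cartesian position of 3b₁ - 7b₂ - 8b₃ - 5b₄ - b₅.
(3, -10, -1, 3, 4, 1)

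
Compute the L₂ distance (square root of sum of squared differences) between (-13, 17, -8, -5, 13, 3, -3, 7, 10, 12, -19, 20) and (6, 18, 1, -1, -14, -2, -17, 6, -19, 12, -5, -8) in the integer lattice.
56.8419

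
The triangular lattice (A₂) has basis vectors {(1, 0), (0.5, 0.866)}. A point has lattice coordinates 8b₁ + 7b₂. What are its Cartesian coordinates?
(11.5, 6.062)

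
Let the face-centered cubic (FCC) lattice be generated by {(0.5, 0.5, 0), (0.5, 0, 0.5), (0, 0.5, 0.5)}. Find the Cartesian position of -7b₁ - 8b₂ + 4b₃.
(-7.5, -1.5, -2)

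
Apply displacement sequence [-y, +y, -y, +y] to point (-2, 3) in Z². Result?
(-2, 3)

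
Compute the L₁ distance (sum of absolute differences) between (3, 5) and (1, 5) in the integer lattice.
2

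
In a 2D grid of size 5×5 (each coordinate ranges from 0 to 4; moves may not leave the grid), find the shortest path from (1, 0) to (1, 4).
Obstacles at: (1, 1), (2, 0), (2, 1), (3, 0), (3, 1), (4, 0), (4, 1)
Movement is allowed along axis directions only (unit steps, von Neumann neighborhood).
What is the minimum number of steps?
6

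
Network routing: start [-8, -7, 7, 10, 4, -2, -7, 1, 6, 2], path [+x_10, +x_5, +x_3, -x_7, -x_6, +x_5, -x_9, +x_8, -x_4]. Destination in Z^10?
(-8, -7, 8, 9, 6, -3, -8, 2, 5, 3)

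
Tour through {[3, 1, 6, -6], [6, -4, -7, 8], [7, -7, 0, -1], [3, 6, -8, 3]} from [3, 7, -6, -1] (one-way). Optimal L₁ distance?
69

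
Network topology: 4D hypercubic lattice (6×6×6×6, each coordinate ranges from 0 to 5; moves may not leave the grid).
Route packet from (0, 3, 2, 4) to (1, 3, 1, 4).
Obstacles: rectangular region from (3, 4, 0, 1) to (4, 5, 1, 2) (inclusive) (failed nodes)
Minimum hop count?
2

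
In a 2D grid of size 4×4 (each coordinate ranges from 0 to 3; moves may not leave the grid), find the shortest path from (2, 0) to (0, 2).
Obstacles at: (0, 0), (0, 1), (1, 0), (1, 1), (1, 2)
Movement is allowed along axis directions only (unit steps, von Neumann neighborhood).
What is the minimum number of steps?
6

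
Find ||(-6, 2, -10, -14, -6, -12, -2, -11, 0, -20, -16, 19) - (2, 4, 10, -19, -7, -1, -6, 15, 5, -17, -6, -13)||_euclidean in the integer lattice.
49.6488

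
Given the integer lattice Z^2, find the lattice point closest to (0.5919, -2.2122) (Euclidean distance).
(1, -2)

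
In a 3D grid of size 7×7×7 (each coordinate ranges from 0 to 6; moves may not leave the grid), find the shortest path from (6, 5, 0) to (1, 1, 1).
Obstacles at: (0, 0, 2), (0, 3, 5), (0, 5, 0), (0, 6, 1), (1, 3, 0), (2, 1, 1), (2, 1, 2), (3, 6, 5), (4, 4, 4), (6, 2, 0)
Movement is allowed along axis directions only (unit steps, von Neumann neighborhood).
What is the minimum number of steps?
10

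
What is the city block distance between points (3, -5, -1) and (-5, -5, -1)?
8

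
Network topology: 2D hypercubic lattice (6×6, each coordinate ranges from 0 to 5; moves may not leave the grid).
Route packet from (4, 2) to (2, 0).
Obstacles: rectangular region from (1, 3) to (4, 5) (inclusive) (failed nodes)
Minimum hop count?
4
(one shortest path: (4, 2) → (3, 2) → (2, 2) → (2, 1) → (2, 0))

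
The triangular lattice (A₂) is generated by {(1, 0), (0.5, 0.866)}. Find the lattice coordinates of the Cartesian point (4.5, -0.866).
5b₁ - b₂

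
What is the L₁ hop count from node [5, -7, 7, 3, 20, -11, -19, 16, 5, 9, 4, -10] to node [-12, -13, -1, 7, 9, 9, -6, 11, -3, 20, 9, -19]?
117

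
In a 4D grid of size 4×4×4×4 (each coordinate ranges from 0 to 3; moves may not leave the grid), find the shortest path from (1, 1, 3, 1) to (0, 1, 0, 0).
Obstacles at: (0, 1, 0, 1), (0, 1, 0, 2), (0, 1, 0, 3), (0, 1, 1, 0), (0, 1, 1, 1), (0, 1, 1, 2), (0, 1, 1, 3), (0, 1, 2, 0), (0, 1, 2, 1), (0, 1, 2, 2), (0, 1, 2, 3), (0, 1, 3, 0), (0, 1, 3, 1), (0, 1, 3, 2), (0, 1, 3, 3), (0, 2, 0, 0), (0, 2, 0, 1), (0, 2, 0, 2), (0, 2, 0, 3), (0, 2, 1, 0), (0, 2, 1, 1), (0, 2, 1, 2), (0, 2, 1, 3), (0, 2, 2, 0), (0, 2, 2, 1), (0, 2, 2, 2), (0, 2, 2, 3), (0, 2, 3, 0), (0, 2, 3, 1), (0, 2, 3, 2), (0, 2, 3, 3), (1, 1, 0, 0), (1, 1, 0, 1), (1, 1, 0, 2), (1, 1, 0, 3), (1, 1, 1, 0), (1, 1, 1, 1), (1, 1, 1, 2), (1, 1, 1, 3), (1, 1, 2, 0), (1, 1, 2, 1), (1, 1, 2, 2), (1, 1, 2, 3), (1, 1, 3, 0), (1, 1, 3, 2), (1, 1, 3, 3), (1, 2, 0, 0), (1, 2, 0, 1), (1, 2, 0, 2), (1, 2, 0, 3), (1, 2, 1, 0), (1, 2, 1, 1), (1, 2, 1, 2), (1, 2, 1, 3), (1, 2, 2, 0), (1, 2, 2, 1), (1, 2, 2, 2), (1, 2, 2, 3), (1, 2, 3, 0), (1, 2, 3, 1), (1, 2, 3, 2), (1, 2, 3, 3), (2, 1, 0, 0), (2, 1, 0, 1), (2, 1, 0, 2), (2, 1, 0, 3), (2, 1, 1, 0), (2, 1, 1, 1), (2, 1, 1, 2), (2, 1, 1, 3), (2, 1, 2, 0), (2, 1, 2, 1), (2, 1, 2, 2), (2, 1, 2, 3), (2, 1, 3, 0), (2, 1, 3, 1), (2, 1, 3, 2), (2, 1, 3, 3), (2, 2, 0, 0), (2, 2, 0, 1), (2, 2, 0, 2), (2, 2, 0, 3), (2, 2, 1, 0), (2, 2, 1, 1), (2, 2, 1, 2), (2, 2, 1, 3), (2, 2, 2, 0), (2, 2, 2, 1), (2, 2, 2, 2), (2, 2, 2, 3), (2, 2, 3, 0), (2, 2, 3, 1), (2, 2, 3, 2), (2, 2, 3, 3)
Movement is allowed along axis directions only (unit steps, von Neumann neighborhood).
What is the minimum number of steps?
7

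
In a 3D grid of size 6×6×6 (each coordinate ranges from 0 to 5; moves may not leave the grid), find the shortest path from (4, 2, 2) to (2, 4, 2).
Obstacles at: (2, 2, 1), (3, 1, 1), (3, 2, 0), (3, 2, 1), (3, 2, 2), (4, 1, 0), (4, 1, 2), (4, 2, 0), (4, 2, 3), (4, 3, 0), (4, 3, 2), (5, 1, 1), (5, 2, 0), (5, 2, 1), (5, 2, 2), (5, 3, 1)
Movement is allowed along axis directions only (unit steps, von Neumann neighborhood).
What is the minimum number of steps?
6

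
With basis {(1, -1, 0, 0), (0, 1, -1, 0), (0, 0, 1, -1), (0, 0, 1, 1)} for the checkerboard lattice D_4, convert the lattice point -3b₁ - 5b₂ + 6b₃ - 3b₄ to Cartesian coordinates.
(-3, -2, 8, -9)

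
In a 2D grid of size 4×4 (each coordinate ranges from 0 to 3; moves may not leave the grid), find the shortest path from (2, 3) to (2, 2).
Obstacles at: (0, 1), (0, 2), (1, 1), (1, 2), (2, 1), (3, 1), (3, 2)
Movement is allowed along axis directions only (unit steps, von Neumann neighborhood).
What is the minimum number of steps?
1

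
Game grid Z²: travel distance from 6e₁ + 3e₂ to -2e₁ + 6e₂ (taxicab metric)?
11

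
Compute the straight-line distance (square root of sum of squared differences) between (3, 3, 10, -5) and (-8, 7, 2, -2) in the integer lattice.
14.4914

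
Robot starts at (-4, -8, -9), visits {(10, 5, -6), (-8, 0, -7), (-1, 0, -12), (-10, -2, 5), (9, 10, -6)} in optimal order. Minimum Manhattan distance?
82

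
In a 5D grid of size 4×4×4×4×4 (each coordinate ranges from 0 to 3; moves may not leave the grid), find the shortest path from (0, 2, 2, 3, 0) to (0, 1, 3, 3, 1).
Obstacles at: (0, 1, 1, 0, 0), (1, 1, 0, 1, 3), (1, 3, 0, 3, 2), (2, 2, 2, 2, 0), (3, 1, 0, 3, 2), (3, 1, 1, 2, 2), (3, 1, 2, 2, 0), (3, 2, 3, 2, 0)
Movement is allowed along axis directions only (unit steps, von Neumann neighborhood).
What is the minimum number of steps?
3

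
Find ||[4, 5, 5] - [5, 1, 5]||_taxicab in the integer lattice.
5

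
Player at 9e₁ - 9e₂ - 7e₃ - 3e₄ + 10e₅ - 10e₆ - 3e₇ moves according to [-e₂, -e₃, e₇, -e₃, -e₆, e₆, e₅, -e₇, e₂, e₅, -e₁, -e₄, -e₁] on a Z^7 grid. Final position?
(7, -9, -9, -4, 12, -10, -3)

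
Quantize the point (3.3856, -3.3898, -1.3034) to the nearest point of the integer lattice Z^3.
(3, -3, -1)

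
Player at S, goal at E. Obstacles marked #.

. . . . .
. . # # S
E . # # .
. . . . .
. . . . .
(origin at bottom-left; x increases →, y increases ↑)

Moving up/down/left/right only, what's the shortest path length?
7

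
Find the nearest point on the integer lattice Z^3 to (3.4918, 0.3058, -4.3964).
(3, 0, -4)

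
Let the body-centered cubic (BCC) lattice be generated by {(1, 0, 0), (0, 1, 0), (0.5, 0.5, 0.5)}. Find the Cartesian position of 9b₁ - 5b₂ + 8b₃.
(13, -1, 4)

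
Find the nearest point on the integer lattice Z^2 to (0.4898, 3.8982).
(0, 4)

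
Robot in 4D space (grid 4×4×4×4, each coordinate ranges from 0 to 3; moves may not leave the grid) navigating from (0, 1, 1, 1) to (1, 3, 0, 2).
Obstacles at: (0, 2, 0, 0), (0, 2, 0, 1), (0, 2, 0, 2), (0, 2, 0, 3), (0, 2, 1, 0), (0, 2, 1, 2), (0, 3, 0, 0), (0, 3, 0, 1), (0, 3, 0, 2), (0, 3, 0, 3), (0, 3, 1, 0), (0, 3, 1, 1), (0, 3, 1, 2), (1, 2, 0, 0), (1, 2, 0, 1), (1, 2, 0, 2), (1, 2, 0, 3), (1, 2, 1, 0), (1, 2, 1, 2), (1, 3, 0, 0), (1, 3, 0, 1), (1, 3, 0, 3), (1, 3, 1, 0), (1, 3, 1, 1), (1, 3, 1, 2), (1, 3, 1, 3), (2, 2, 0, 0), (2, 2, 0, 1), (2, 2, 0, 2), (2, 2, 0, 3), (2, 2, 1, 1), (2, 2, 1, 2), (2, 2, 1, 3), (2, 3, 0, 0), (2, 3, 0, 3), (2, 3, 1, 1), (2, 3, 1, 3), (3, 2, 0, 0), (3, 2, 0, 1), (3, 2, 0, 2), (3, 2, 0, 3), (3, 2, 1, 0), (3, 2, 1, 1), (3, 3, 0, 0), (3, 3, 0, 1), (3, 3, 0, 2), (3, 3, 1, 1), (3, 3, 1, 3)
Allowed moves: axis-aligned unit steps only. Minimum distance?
9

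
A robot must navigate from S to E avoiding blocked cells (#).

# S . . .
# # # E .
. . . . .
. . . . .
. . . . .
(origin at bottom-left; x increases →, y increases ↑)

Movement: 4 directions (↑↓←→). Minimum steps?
3
(one shortest path: (1, 4) → (2, 4) → (3, 4) → (3, 3))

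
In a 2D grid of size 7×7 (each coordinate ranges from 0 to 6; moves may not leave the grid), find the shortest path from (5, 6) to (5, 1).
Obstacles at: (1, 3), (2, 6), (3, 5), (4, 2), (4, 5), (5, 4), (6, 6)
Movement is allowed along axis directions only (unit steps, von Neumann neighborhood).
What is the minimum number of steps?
7
(one shortest path: (5, 6) → (5, 5) → (6, 5) → (6, 4) → (6, 3) → (5, 3) → (5, 2) → (5, 1))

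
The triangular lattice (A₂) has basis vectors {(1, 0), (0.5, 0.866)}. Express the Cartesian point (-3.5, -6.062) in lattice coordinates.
-7b₂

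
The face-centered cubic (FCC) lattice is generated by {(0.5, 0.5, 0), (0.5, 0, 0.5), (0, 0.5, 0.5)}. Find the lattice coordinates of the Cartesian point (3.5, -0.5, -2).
5b₁ + 2b₂ - 6b₃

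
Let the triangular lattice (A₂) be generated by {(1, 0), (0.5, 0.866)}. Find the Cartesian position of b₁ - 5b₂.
(-1.5, -4.33)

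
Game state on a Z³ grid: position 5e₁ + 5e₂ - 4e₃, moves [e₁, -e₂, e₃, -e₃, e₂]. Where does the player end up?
(6, 5, -4)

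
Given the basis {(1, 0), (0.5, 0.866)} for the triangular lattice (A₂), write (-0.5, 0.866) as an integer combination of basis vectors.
-b₁ + b₂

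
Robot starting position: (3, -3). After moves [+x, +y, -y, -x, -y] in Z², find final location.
(3, -4)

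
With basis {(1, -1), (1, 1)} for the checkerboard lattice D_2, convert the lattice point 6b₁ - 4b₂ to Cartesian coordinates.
(2, -10)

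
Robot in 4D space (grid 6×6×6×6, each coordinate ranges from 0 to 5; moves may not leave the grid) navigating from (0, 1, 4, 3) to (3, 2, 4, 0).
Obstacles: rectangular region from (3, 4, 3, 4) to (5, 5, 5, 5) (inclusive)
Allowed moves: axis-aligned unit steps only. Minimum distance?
7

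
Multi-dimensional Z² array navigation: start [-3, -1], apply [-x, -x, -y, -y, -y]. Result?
(-5, -4)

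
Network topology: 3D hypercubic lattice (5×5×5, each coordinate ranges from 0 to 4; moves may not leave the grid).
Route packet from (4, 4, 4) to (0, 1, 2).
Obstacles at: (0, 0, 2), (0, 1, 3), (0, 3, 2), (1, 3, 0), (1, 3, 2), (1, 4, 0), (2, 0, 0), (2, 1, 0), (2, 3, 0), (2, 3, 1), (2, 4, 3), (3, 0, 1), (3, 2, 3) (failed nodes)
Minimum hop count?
9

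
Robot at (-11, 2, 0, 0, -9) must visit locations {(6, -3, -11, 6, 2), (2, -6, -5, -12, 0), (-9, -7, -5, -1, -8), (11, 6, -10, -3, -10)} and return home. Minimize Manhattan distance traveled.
158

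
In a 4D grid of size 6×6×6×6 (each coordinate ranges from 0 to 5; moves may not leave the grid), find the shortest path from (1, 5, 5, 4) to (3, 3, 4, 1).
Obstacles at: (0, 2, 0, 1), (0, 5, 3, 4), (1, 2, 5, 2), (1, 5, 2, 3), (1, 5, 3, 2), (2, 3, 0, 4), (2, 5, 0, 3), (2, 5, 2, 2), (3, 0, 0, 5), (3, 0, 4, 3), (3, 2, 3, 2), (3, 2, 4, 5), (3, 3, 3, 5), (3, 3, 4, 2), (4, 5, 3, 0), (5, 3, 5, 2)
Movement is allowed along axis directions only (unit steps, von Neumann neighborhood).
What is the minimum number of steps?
8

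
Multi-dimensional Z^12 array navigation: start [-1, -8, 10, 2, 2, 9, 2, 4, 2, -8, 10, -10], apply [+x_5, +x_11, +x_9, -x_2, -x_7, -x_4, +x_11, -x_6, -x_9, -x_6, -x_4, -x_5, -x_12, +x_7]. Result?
(-1, -9, 10, 0, 2, 7, 2, 4, 2, -8, 12, -11)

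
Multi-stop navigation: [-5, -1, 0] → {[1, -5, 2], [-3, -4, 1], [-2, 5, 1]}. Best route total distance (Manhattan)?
26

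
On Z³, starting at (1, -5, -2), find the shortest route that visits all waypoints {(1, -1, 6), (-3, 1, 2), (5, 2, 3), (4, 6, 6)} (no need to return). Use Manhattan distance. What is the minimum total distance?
40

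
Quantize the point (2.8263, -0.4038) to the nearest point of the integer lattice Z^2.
(3, 0)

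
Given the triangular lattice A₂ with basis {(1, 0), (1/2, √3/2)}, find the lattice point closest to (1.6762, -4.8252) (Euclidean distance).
(2, -5.196)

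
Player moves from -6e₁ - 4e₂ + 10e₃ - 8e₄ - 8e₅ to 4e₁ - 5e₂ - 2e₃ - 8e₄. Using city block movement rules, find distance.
31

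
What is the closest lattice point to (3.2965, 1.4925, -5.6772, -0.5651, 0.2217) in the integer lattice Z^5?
(3, 1, -6, -1, 0)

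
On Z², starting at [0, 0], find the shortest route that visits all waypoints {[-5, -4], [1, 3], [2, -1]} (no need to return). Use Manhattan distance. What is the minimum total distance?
19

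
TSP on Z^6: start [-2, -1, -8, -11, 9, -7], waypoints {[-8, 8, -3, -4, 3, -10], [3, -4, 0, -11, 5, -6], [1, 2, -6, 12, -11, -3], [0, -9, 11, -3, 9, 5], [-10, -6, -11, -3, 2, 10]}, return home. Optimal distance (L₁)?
266
(one optimal route: (-2, -1, -8, -11, 9, -7) → (-8, 8, -3, -4, 3, -10) → (1, 2, -6, 12, -11, -3) → (-10, -6, -11, -3, 2, 10) → (0, -9, 11, -3, 9, 5) → (3, -4, 0, -11, 5, -6) → (-2, -1, -8, -11, 9, -7))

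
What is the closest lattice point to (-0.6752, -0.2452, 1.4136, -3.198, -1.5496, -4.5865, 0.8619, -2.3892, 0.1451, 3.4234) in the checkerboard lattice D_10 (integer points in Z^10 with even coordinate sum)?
(-1, 0, 1, -3, -2, -5, 1, -2, 0, 3)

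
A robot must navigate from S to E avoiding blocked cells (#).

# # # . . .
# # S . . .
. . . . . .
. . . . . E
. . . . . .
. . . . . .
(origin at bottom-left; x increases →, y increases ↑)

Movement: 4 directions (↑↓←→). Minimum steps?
5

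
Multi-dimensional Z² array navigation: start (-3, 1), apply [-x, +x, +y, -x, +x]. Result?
(-3, 2)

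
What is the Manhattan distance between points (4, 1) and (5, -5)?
7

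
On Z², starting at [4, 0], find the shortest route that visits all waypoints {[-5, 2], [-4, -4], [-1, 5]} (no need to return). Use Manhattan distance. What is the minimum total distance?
24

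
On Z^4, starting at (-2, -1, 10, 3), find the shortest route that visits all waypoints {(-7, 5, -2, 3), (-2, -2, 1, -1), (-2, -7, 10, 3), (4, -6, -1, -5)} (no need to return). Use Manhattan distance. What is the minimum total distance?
67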